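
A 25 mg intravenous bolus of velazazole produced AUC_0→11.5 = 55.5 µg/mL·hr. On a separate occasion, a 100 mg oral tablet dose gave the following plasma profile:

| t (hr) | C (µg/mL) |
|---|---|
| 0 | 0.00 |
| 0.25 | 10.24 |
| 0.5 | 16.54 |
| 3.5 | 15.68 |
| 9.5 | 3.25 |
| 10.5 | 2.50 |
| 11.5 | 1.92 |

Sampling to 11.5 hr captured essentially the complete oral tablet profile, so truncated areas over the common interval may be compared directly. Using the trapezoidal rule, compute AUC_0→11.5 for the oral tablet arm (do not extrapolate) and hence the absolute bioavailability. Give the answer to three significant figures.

F = 0.517

Trapezoidal AUC_0→11.5 (oral tablet):
  [0→0.25]: (0.00+10.24)/2 × 0.25 = 1.28
  [0.25→0.5]: (10.24+16.54)/2 × 0.25 = 3.3475
  [0.5→3.5]: (16.54+15.68)/2 × 3 = 48.33
  [3.5→9.5]: (15.68+3.25)/2 × 6 = 56.79
  [9.5→10.5]: (3.25+2.50)/2 × 1 = 2.875
  [10.5→11.5]: (2.50+1.92)/2 × 1 = 2.21
  Sum = 114.8325 µg/mL·hr
F = (AUC_ev/D_ev)/(AUC_iv/D_iv) = (114.8325/100)/(55.5/25) = 1.148325/2.22 = 0.5173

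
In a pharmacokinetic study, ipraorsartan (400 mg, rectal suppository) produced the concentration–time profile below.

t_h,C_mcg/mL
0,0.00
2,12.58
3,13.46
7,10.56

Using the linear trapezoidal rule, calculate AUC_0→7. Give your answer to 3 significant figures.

Trapezoidal AUC_0→7:
  [0→2]: (0.00+12.58)/2 × 2 = 12.58
  [2→3]: (12.58+13.46)/2 × 1 = 13.02
  [3→7]: (13.46+10.56)/2 × 4 = 48.04
  Sum = 73.64 mcg/mL·h

AUC = 73.6 mcg/mL·h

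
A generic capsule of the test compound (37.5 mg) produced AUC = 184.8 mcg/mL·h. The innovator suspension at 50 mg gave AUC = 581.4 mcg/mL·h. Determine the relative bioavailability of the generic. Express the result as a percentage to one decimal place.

F_rel = 42.4%

F_rel = (AUC_test/D_test) / (AUC_ref/D_ref)
      = (184.8/37.5) / (581.4/50)
      = 4.928 / 11.628 = 0.4238 = 42.38%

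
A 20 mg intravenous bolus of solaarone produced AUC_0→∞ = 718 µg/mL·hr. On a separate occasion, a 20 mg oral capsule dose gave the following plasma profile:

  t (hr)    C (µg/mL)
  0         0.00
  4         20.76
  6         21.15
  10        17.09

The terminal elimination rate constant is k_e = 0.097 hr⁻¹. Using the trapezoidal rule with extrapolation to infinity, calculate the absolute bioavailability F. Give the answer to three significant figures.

F = 0.468

Trapezoidal AUC_0→10 (oral capsule):
  [0→4]: (0.00+20.76)/2 × 4 = 41.52
  [4→6]: (20.76+21.15)/2 × 2 = 41.91
  [6→10]: (21.15+17.09)/2 × 4 = 76.48
  Sum = 159.91 µg/mL·hr
Tail: C_last/k_e = 17.09/0.097 = 176.186
AUC_0→∞ (oral capsule) = 159.91 + 176.186 = 336.096 µg/mL·hr
F = (AUC_ev/D_ev)/(AUC_iv/D_iv) = (336.096/20)/(718/20) = 16.8048/35.9 = 0.4681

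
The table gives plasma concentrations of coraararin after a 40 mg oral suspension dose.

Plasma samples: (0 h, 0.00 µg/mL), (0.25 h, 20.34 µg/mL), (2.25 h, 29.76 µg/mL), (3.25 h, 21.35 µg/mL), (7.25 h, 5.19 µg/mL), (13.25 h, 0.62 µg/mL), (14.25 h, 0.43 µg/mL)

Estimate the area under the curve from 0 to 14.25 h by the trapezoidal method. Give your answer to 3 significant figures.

AUC = 149 µg/mL·h

Trapezoidal AUC_0→14.25:
  [0→0.25]: (0.00+20.34)/2 × 0.25 = 2.5425
  [0.25→2.25]: (20.34+29.76)/2 × 2 = 50.1
  [2.25→3.25]: (29.76+21.35)/2 × 1 = 25.555
  [3.25→7.25]: (21.35+5.19)/2 × 4 = 53.08
  [7.25→13.25]: (5.19+0.62)/2 × 6 = 17.43
  [13.25→14.25]: (0.62+0.43)/2 × 1 = 0.525
  Sum = 149.2325 µg/mL·h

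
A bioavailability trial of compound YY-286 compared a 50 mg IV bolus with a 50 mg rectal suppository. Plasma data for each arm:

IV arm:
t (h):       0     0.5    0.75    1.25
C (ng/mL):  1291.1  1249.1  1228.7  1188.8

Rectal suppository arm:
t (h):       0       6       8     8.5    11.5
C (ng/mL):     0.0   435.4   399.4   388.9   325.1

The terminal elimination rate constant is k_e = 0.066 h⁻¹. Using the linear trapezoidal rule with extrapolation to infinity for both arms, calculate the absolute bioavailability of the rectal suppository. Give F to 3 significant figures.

Trapezoidal AUC_0→1.25 (IV):
  [0→0.5]: (1291.1+1249.1)/2 × 0.5 = 635.05
  [0.5→0.75]: (1249.1+1228.7)/2 × 0.25 = 309.725
  [0.75→1.25]: (1228.7+1188.8)/2 × 0.5 = 604.375
  Sum = 1549.15 ng/mL·h
IV tail: 1188.8/0.066 = 18012.121; AUC_iv,0→∞ = 1549.15 + 18012.121 = 19561.271 ng/mL·h
Trapezoidal AUC_0→11.5 (rectal suppository):
  [0→6]: (0.0+435.4)/2 × 6 = 1306.2
  [6→8]: (435.4+399.4)/2 × 2 = 834.8
  [8→8.5]: (399.4+388.9)/2 × 0.5 = 197.075
  [8.5→11.5]: (388.9+325.1)/2 × 3 = 1071.0
  Sum = 3409.075 ng/mL·h
rectal suppository tail: 325.1/0.066 = 4925.758; AUC_ev,0→∞ = 3409.075 + 4925.758 = 8334.833 ng/mL·h
F = (AUC_ev/D_ev)/(AUC_iv/D_iv) = (8334.833/50)/(19561.271/50) = 166.69666/391.22542 = 0.4261

F = 0.426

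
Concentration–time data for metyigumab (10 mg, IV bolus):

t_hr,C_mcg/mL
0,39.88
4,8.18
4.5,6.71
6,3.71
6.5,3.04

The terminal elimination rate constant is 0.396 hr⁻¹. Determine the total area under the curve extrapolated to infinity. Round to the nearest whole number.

AUC = 117 mcg/mL·hr

Trapezoidal AUC_0→6.5:
  [0→4]: (39.88+8.18)/2 × 4 = 96.12
  [4→4.5]: (8.18+6.71)/2 × 0.5 = 3.7225
  [4.5→6]: (6.71+3.71)/2 × 1.5 = 7.815
  [6→6.5]: (3.71+3.04)/2 × 0.5 = 1.6875
  Sum = 109.345 mcg/mL·hr
Extrapolated tail: C_last / k_e = 3.04 / 0.396 = 7.677
AUC_0→∞ = 109.345 + 7.677 = 117.022 mcg/mL·hr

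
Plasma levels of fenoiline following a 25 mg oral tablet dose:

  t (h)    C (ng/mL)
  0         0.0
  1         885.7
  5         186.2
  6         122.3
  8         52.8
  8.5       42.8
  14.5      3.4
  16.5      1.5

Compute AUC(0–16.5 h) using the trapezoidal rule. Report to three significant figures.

AUC = 3080 ng/mL·h

Trapezoidal AUC_0→16.5:
  [0→1]: (0.0+885.7)/2 × 1 = 442.85
  [1→5]: (885.7+186.2)/2 × 4 = 2143.8
  [5→6]: (186.2+122.3)/2 × 1 = 154.25
  [6→8]: (122.3+52.8)/2 × 2 = 175.1
  [8→8.5]: (52.8+42.8)/2 × 0.5 = 23.9
  [8.5→14.5]: (42.8+3.4)/2 × 6 = 138.6
  [14.5→16.5]: (3.4+1.5)/2 × 2 = 4.9
  Sum = 3083.4 ng/mL·h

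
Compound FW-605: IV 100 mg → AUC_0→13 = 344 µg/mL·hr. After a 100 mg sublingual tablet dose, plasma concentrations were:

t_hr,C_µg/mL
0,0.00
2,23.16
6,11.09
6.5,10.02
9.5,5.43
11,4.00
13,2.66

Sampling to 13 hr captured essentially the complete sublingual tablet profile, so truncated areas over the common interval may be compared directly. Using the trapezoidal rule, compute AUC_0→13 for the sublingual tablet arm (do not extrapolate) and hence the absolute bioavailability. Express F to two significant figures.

Trapezoidal AUC_0→13 (sublingual tablet):
  [0→2]: (0.00+23.16)/2 × 2 = 23.16
  [2→6]: (23.16+11.09)/2 × 4 = 68.5
  [6→6.5]: (11.09+10.02)/2 × 0.5 = 5.2775
  [6.5→9.5]: (10.02+5.43)/2 × 3 = 23.175
  [9.5→11]: (5.43+4.00)/2 × 1.5 = 7.0725
  [11→13]: (4.00+2.66)/2 × 2 = 6.66
  Sum = 133.845 µg/mL·hr
F = (AUC_ev/D_ev)/(AUC_iv/D_iv) = (133.845/100)/(344/100) = 1.33845/3.44 = 0.3891

F = 0.39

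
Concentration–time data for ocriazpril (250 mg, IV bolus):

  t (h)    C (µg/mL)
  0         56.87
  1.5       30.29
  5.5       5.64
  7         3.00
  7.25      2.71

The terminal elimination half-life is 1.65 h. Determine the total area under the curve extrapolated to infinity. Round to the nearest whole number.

Trapezoidal AUC_0→7.25:
  [0→1.5]: (56.87+30.29)/2 × 1.5 = 65.37
  [1.5→5.5]: (30.29+5.64)/2 × 4 = 71.86
  [5.5→7]: (5.64+3.00)/2 × 1.5 = 6.48
  [7→7.25]: (3.00+2.71)/2 × 0.25 = 0.71375
  Sum = 144.42375 µg/mL·h
k_e = ln2 / t½ = 0.693147 / 1.65 = 0.4201 h^-1
Extrapolated tail: C_last / k_e = 2.71 / 0.4201 = 6.451
AUC_0→∞ = 144.42375 + 6.451 = 150.87475 µg/mL·h

AUC = 151 µg/mL·h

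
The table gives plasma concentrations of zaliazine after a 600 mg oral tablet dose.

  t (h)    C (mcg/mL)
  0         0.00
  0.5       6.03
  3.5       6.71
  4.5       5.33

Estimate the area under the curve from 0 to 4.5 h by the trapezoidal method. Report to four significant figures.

Trapezoidal AUC_0→4.5:
  [0→0.5]: (0.00+6.03)/2 × 0.5 = 1.5075
  [0.5→3.5]: (6.03+6.71)/2 × 3 = 19.11
  [3.5→4.5]: (6.71+5.33)/2 × 1 = 6.02
  Sum = 26.6375 mcg/mL·h

AUC = 26.64 mcg/mL·h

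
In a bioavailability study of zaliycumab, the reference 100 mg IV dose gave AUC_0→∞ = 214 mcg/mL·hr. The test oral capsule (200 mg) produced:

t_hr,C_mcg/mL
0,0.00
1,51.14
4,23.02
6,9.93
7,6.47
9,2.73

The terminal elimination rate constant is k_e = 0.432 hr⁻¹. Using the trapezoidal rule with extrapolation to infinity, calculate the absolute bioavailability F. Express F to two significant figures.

F = 0.45

Trapezoidal AUC_0→9 (oral capsule):
  [0→1]: (0.00+51.14)/2 × 1 = 25.57
  [1→4]: (51.14+23.02)/2 × 3 = 111.24
  [4→6]: (23.02+9.93)/2 × 2 = 32.95
  [6→7]: (9.93+6.47)/2 × 1 = 8.2
  [7→9]: (6.47+2.73)/2 × 2 = 9.2
  Sum = 187.16 mcg/mL·hr
Tail: C_last/k_e = 2.73/0.432 = 6.319
AUC_0→∞ (oral capsule) = 187.16 + 6.319 = 193.479 mcg/mL·hr
F = (AUC_ev/D_ev)/(AUC_iv/D_iv) = (193.479/200)/(214/100) = 0.967395/2.14 = 0.4521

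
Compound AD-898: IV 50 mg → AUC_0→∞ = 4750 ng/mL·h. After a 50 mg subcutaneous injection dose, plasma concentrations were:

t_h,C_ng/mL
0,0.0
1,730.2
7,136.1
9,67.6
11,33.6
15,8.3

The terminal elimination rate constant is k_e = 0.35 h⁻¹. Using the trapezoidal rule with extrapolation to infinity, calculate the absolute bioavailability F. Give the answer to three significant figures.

Trapezoidal AUC_0→15 (subcutaneous injection):
  [0→1]: (0.0+730.2)/2 × 1 = 365.1
  [1→7]: (730.2+136.1)/2 × 6 = 2598.9
  [7→9]: (136.1+67.6)/2 × 2 = 203.7
  [9→11]: (67.6+33.6)/2 × 2 = 101.2
  [11→15]: (33.6+8.3)/2 × 4 = 83.8
  Sum = 3352.7 ng/mL·h
Tail: C_last/k_e = 8.3/0.35 = 23.714
AUC_0→∞ (subcutaneous injection) = 3352.7 + 23.714 = 3376.414 ng/mL·h
F = (AUC_ev/D_ev)/(AUC_iv/D_iv) = (3376.414/50)/(4750/50) = 67.52828/95 = 0.7108

F = 0.711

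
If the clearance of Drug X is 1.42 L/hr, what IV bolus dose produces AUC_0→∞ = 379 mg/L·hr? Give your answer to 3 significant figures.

Dose = 538 mg

Dose_iv = CL × AUC_0→∞
     = 1.42 × 379 = 538.18 mg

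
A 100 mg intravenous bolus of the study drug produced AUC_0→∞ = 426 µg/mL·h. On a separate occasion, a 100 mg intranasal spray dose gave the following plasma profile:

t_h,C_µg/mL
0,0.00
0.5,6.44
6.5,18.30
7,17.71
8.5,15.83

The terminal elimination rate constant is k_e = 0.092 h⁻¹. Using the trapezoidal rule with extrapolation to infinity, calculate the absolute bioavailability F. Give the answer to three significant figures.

F = 0.662

Trapezoidal AUC_0→8.5 (intranasal spray):
  [0→0.5]: (0.00+6.44)/2 × 0.5 = 1.61
  [0.5→6.5]: (6.44+18.30)/2 × 6 = 74.22
  [6.5→7]: (18.30+17.71)/2 × 0.5 = 9.0025
  [7→8.5]: (17.71+15.83)/2 × 1.5 = 25.155
  Sum = 109.9875 µg/mL·h
Tail: C_last/k_e = 15.83/0.092 = 172.065
AUC_0→∞ (intranasal spray) = 109.9875 + 172.065 = 282.0525 µg/mL·h
F = (AUC_ev/D_ev)/(AUC_iv/D_iv) = (282.0525/100)/(426/100) = 2.820525/4.26 = 0.6621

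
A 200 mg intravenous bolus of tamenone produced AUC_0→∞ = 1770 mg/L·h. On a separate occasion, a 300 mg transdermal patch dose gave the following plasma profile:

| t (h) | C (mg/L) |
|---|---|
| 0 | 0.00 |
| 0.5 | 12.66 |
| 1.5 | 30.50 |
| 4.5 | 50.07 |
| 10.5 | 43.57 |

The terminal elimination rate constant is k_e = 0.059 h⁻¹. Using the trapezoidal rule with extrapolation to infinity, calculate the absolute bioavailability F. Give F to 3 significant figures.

Trapezoidal AUC_0→10.5 (transdermal patch):
  [0→0.5]: (0.00+12.66)/2 × 0.5 = 3.165
  [0.5→1.5]: (12.66+30.50)/2 × 1 = 21.58
  [1.5→4.5]: (30.50+50.07)/2 × 3 = 120.855
  [4.5→10.5]: (50.07+43.57)/2 × 6 = 280.92
  Sum = 426.52 mg/L·h
Tail: C_last/k_e = 43.57/0.059 = 738.475
AUC_0→∞ (transdermal patch) = 426.52 + 738.475 = 1164.995 mg/L·h
F = (AUC_ev/D_ev)/(AUC_iv/D_iv) = (1164.995/300)/(1770/200) = 3.88332/8.85 = 0.4388

F = 0.439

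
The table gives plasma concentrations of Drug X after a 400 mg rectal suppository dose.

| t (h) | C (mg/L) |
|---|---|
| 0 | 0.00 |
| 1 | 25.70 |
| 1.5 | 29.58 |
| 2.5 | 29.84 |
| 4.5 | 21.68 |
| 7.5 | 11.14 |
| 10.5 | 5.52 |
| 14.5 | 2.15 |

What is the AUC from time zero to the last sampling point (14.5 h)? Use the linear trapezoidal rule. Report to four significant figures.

Trapezoidal AUC_0→14.5:
  [0→1]: (0.00+25.70)/2 × 1 = 12.85
  [1→1.5]: (25.70+29.58)/2 × 0.5 = 13.82
  [1.5→2.5]: (29.58+29.84)/2 × 1 = 29.71
  [2.5→4.5]: (29.84+21.68)/2 × 2 = 51.52
  [4.5→7.5]: (21.68+11.14)/2 × 3 = 49.23
  [7.5→10.5]: (11.14+5.52)/2 × 3 = 24.99
  [10.5→14.5]: (5.52+2.15)/2 × 4 = 15.34
  Sum = 197.46 mg/L·h

AUC = 197.5 mg/L·h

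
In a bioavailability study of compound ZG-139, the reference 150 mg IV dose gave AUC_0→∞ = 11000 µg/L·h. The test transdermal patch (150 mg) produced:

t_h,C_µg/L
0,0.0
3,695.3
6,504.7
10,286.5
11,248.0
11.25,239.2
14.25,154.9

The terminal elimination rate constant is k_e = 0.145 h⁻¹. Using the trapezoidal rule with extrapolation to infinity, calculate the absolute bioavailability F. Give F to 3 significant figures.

Trapezoidal AUC_0→14.25 (transdermal patch):
  [0→3]: (0.0+695.3)/2 × 3 = 1042.95
  [3→6]: (695.3+504.7)/2 × 3 = 1800.0
  [6→10]: (504.7+286.5)/2 × 4 = 1582.4
  [10→11]: (286.5+248.0)/2 × 1 = 267.25
  [11→11.25]: (248.0+239.2)/2 × 0.25 = 60.9
  [11.25→14.25]: (239.2+154.9)/2 × 3 = 591.15
  Sum = 5344.65 µg/L·h
Tail: C_last/k_e = 154.9/0.145 = 1068.276
AUC_0→∞ (transdermal patch) = 5344.65 + 1068.276 = 6412.926 µg/L·h
F = (AUC_ev/D_ev)/(AUC_iv/D_iv) = (6412.926/150)/(11000/150) = 42.75284/73.3333 = 0.5830

F = 0.583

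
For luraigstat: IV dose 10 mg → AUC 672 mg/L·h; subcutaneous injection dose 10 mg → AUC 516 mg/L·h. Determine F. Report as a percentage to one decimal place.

F = (AUC_ev / D_ev) / (AUC_iv / D_iv)
  = (516/10) / (672/10)
  = 51.6 / 67.2 = 0.7679
  = 76.79%

F = 76.8%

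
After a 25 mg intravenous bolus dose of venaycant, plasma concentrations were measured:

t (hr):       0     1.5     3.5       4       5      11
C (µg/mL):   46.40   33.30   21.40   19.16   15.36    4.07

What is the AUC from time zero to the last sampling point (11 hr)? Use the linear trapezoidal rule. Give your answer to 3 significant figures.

AUC = 200 µg/mL·hr

Trapezoidal AUC_0→11:
  [0→1.5]: (46.40+33.30)/2 × 1.5 = 59.775
  [1.5→3.5]: (33.30+21.40)/2 × 2 = 54.7
  [3.5→4]: (21.40+19.16)/2 × 0.5 = 10.14
  [4→5]: (19.16+15.36)/2 × 1 = 17.26
  [5→11]: (15.36+4.07)/2 × 6 = 58.29
  Sum = 200.165 µg/mL·hr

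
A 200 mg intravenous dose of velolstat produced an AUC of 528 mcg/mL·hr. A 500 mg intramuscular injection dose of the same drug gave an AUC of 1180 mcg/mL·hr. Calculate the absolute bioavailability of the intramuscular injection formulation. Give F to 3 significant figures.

F = (AUC_ev / D_ev) / (AUC_iv / D_iv)
  = (1180/500) / (528/200)
  = 2.36 / 2.64 = 0.8939

F = 0.894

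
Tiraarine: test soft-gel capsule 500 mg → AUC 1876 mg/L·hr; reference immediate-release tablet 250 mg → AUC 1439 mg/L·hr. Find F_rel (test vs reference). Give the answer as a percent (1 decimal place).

F_rel = (AUC_test/D_test) / (AUC_ref/D_ref)
      = (1876/500) / (1439/250)
      = 3.752 / 5.756 = 0.6518 = 65.18%

F_rel = 65.2%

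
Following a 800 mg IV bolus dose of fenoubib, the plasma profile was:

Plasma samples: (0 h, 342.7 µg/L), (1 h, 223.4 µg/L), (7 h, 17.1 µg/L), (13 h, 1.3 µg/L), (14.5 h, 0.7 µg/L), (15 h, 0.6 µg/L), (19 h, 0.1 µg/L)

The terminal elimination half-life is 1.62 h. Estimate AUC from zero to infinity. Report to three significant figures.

Trapezoidal AUC_0→19:
  [0→1]: (342.7+223.4)/2 × 1 = 283.05
  [1→7]: (223.4+17.1)/2 × 6 = 721.5
  [7→13]: (17.1+1.3)/2 × 6 = 55.2
  [13→14.5]: (1.3+0.7)/2 × 1.5 = 1.5
  [14.5→15]: (0.7+0.6)/2 × 0.5 = 0.325
  [15→19]: (0.6+0.1)/2 × 4 = 1.4
  Sum = 1062.975 µg/L·h
k_e = ln2 / t½ = 0.693147 / 1.62 = 0.4279 h^-1
Extrapolated tail: C_last / k_e = 0.1 / 0.4279 = 0.234
AUC_0→∞ = 1062.975 + 0.234 = 1063.209 µg/L·h

AUC = 1060 µg/L·h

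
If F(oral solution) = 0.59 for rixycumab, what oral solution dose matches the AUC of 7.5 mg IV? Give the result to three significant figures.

For equal systemic exposure: F × D_ev = D_iv
D_ev = D_iv / F = 7.5 / 0.59 = 12.7119 mg

D_oral = 12.7 mg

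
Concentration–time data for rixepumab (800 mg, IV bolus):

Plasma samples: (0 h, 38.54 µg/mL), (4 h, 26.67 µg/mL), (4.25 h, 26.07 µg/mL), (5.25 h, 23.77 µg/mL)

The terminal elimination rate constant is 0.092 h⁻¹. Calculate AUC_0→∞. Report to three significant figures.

AUC = 420 µg/mL·h

Trapezoidal AUC_0→5.25:
  [0→4]: (38.54+26.67)/2 × 4 = 130.42
  [4→4.25]: (26.67+26.07)/2 × 0.25 = 6.5925
  [4.25→5.25]: (26.07+23.77)/2 × 1 = 24.92
  Sum = 161.9325 µg/mL·h
Extrapolated tail: C_last / k_e = 23.77 / 0.092 = 258.370
AUC_0→∞ = 161.9325 + 258.370 = 420.3025 µg/mL·h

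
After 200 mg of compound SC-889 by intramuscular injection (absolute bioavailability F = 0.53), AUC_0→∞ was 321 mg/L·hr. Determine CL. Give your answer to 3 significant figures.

CL = F × Dose / AUC_0→∞
   = 0.53 × 200 / 321 = 0.330218 L/hr

CL = 0.330 L/hr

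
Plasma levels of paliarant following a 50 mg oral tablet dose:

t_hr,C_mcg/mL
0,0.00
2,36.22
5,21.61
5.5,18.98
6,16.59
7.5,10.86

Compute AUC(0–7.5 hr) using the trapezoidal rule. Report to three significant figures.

Trapezoidal AUC_0→7.5:
  [0→2]: (0.00+36.22)/2 × 2 = 36.22
  [2→5]: (36.22+21.61)/2 × 3 = 86.745
  [5→5.5]: (21.61+18.98)/2 × 0.5 = 10.1475
  [5.5→6]: (18.98+16.59)/2 × 0.5 = 8.8925
  [6→7.5]: (16.59+10.86)/2 × 1.5 = 20.5875
  Sum = 162.5925 mcg/mL·hr

AUC = 163 mcg/mL·hr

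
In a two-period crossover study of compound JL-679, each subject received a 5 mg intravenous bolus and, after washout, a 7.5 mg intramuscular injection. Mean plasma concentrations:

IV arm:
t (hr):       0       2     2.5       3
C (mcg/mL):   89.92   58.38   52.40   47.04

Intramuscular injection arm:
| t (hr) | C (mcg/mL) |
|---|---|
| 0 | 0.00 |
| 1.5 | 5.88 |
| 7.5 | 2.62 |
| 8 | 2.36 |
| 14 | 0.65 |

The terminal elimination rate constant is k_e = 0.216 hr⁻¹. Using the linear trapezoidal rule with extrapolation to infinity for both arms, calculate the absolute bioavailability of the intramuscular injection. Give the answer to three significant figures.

F = 0.0688

Trapezoidal AUC_0→3 (IV):
  [0→2]: (89.92+58.38)/2 × 2 = 148.3
  [2→2.5]: (58.38+52.40)/2 × 0.5 = 27.695
  [2.5→3]: (52.40+47.04)/2 × 0.5 = 24.86
  Sum = 200.855 mcg/mL·hr
IV tail: 47.04/0.216 = 217.778; AUC_iv,0→∞ = 200.855 + 217.778 = 418.633 mcg/mL·hr
Trapezoidal AUC_0→14 (intramuscular injection):
  [0→1.5]: (0.00+5.88)/2 × 1.5 = 4.41
  [1.5→7.5]: (5.88+2.62)/2 × 6 = 25.5
  [7.5→8]: (2.62+2.36)/2 × 0.5 = 1.245
  [8→14]: (2.36+0.65)/2 × 6 = 9.03
  Sum = 40.185 mcg/mL·hr
intramuscular injection tail: 0.65/0.216 = 3.009; AUC_ev,0→∞ = 40.185 + 3.009 = 43.194 mcg/mL·hr
F = (AUC_ev/D_ev)/(AUC_iv/D_iv) = (43.194/7.5)/(418.633/5) = 5.7592/83.7266 = 0.0688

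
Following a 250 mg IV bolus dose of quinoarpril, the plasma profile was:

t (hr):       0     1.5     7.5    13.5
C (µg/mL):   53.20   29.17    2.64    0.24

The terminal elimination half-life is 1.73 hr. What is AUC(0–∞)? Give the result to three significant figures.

Trapezoidal AUC_0→13.5:
  [0→1.5]: (53.20+29.17)/2 × 1.5 = 61.7775
  [1.5→7.5]: (29.17+2.64)/2 × 6 = 95.43
  [7.5→13.5]: (2.64+0.24)/2 × 6 = 8.64
  Sum = 165.8475 µg/mL·hr
k_e = ln2 / t½ = 0.693147 / 1.73 = 0.4007 hr^-1
Extrapolated tail: C_last / k_e = 0.24 / 0.4007 = 0.599
AUC_0→∞ = 165.8475 + 0.599 = 166.4465 µg/mL·hr

AUC = 166 µg/mL·hr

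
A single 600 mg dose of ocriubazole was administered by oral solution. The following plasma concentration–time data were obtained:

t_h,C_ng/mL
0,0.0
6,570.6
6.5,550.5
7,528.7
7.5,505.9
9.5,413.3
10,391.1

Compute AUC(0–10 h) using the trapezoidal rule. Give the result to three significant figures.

AUC = 3640 ng/mL·h

Trapezoidal AUC_0→10:
  [0→6]: (0.0+570.6)/2 × 6 = 1711.8
  [6→6.5]: (570.6+550.5)/2 × 0.5 = 280.275
  [6.5→7]: (550.5+528.7)/2 × 0.5 = 269.8
  [7→7.5]: (528.7+505.9)/2 × 0.5 = 258.65
  [7.5→9.5]: (505.9+413.3)/2 × 2 = 919.2
  [9.5→10]: (413.3+391.1)/2 × 0.5 = 201.1
  Sum = 3640.825 ng/mL·h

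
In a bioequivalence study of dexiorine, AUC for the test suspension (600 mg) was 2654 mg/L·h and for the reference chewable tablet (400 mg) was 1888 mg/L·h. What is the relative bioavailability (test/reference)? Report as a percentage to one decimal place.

F_rel = (AUC_test/D_test) / (AUC_ref/D_ref)
      = (2654/600) / (1888/400)
      = 4.42333 / 4.72 = 0.9371 = 93.71%

F_rel = 93.7%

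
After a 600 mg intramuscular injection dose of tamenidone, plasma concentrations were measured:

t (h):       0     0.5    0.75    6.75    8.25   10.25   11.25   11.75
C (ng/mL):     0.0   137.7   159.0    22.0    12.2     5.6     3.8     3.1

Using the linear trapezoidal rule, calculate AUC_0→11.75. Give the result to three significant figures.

AUC = 664 ng/mL·h

Trapezoidal AUC_0→11.75:
  [0→0.5]: (0.0+137.7)/2 × 0.5 = 34.425
  [0.5→0.75]: (137.7+159.0)/2 × 0.25 = 37.0875
  [0.75→6.75]: (159.0+22.0)/2 × 6 = 543.0
  [6.75→8.25]: (22.0+12.2)/2 × 1.5 = 25.65
  [8.25→10.25]: (12.2+5.6)/2 × 2 = 17.8
  [10.25→11.25]: (5.6+3.8)/2 × 1 = 4.7
  [11.25→11.75]: (3.8+3.1)/2 × 0.5 = 1.725
  Sum = 664.3875 ng/mL·h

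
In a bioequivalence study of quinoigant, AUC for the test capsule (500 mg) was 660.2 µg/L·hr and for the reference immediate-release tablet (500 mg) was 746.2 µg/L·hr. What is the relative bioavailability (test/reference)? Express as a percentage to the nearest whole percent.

F_rel = 88%

F_rel = (AUC_test/D_test) / (AUC_ref/D_ref)
      = (660.2/500) / (746.2/500)
      = 1.3204 / 1.4924 = 0.8847 = 88.47%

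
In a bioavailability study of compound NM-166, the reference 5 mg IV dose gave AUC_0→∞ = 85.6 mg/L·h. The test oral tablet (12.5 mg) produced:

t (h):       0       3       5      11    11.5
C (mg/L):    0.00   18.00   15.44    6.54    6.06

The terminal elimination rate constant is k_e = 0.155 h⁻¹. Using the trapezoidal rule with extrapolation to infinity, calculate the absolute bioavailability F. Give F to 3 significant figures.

F = 0.788

Trapezoidal AUC_0→11.5 (oral tablet):
  [0→3]: (0.00+18.00)/2 × 3 = 27.0
  [3→5]: (18.00+15.44)/2 × 2 = 33.44
  [5→11]: (15.44+6.54)/2 × 6 = 65.94
  [11→11.5]: (6.54+6.06)/2 × 0.5 = 3.15
  Sum = 129.53 mg/L·h
Tail: C_last/k_e = 6.06/0.155 = 39.097
AUC_0→∞ (oral tablet) = 129.53 + 39.097 = 168.627 mg/L·h
F = (AUC_ev/D_ev)/(AUC_iv/D_iv) = (168.627/12.5)/(85.6/5) = 13.49016/17.12 = 0.7880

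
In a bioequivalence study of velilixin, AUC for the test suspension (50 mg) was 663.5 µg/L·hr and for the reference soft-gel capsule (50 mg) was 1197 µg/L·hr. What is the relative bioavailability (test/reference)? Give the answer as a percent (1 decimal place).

F_rel = 55.4%

F_rel = (AUC_test/D_test) / (AUC_ref/D_ref)
      = (663.5/50) / (1197/50)
      = 13.27 / 23.94 = 0.5543 = 55.43%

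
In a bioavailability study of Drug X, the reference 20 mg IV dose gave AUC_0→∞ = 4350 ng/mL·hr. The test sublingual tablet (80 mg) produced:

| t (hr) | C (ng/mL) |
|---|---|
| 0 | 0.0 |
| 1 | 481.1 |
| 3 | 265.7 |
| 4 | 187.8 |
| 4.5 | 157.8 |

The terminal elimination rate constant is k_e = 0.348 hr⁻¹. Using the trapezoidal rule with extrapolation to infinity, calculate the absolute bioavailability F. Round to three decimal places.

Trapezoidal AUC_0→4.5 (sublingual tablet):
  [0→1]: (0.0+481.1)/2 × 1 = 240.55
  [1→3]: (481.1+265.7)/2 × 2 = 746.8
  [3→4]: (265.7+187.8)/2 × 1 = 226.75
  [4→4.5]: (187.8+157.8)/2 × 0.5 = 86.4
  Sum = 1300.5 ng/mL·hr
Tail: C_last/k_e = 157.8/0.348 = 453.448
AUC_0→∞ (sublingual tablet) = 1300.5 + 453.448 = 1753.948 ng/mL·hr
F = (AUC_ev/D_ev)/(AUC_iv/D_iv) = (1753.948/80)/(4350/20) = 21.92435/217.5 = 0.1008

F = 0.101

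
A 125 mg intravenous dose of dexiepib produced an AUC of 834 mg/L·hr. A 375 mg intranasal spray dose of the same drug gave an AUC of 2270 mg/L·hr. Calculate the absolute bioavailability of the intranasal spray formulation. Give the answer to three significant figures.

F = 0.907

F = (AUC_ev / D_ev) / (AUC_iv / D_iv)
  = (2270/375) / (834/125)
  = 6.05333 / 6.672 = 0.9073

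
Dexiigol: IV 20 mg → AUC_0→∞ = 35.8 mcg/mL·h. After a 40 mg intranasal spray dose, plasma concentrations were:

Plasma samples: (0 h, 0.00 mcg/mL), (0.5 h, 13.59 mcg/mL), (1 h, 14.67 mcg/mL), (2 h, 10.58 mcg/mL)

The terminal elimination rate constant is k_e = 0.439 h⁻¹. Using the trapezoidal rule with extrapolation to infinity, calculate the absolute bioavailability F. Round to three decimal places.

F = 0.659

Trapezoidal AUC_0→2 (intranasal spray):
  [0→0.5]: (0.00+13.59)/2 × 0.5 = 3.3975
  [0.5→1]: (13.59+14.67)/2 × 0.5 = 7.065
  [1→2]: (14.67+10.58)/2 × 1 = 12.625
  Sum = 23.0875 mcg/mL·h
Tail: C_last/k_e = 10.58/0.439 = 24.100
AUC_0→∞ (intranasal spray) = 23.0875 + 24.100 = 47.1875 mcg/mL·h
F = (AUC_ev/D_ev)/(AUC_iv/D_iv) = (47.1875/40)/(35.8/20) = 1.1796875/1.79 = 0.6590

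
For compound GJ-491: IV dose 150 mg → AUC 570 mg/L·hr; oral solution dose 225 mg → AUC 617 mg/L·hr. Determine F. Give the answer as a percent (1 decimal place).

F = 72.2%

F = (AUC_ev / D_ev) / (AUC_iv / D_iv)
  = (617/225) / (570/150)
  = 2.74222 / 3.8 = 0.7216
  = 72.16%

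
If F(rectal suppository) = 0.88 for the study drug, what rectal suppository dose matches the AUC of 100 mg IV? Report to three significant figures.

D_rectal = 114 mg

For equal systemic exposure: F × D_ev = D_iv
D_ev = D_iv / F = 100 / 0.88 = 113.636 mg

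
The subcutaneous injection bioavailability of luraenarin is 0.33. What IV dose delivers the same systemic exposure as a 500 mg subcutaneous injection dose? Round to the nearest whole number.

D_iv = 165 mg

Systemic exposure from an extravascular dose = F × D_ev, so the equivalent IV dose is F × D_ev.
D_iv = F × D_ev = 0.33 × 500 = 165 mg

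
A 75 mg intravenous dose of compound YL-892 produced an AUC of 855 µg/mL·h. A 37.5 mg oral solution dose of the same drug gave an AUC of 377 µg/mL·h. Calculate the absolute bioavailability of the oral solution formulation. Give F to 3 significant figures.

F = 0.882

F = (AUC_ev / D_ev) / (AUC_iv / D_iv)
  = (377/37.5) / (855/75)
  = 10.0533 / 11.4 = 0.8819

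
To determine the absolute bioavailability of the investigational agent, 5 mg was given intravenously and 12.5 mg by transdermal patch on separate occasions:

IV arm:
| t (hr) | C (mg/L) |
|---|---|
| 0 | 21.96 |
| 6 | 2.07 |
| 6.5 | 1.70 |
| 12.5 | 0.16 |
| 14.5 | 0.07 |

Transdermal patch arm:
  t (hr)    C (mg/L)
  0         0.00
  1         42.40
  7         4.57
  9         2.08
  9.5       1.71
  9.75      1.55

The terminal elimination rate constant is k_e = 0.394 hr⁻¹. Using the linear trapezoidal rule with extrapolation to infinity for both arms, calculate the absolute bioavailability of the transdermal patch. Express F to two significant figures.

Trapezoidal AUC_0→14.5 (IV):
  [0→6]: (21.96+2.07)/2 × 6 = 72.09
  [6→6.5]: (2.07+1.70)/2 × 0.5 = 0.9425
  [6.5→12.5]: (1.70+0.16)/2 × 6 = 5.58
  [12.5→14.5]: (0.16+0.07)/2 × 2 = 0.23
  Sum = 78.8425 mg/L·hr
IV tail: 0.07/0.394 = 0.178; AUC_iv,0→∞ = 78.8425 + 0.178 = 79.0205 mg/L·hr
Trapezoidal AUC_0→9.75 (transdermal patch):
  [0→1]: (0.00+42.40)/2 × 1 = 21.2
  [1→7]: (42.40+4.57)/2 × 6 = 140.91
  [7→9]: (4.57+2.08)/2 × 2 = 6.65
  [9→9.5]: (2.08+1.71)/2 × 0.5 = 0.9475
  [9.5→9.75]: (1.71+1.55)/2 × 0.25 = 0.4075
  Sum = 170.115 mg/L·hr
transdermal patch tail: 1.55/0.394 = 3.934; AUC_ev,0→∞ = 170.115 + 3.934 = 174.049 mg/L·hr
F = (AUC_ev/D_ev)/(AUC_iv/D_iv) = (174.049/12.5)/(79.0205/5) = 13.92392/15.8041 = 0.8810

F = 0.88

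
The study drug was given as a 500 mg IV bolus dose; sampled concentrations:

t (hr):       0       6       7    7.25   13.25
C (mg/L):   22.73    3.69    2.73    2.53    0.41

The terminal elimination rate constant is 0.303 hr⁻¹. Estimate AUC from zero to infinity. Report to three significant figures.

AUC = 93.3 mg/L·hr

Trapezoidal AUC_0→13.25:
  [0→6]: (22.73+3.69)/2 × 6 = 79.26
  [6→7]: (3.69+2.73)/2 × 1 = 3.21
  [7→7.25]: (2.73+2.53)/2 × 0.25 = 0.6575
  [7.25→13.25]: (2.53+0.41)/2 × 6 = 8.82
  Sum = 91.9475 mg/L·hr
Extrapolated tail: C_last / k_e = 0.41 / 0.303 = 1.353
AUC_0→∞ = 91.9475 + 1.353 = 93.3005 mg/L·hr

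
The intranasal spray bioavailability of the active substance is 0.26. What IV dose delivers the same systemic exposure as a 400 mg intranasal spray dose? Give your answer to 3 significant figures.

Systemic exposure from an extravascular dose = F × D_ev, so the equivalent IV dose is F × D_ev.
D_iv = F × D_ev = 0.26 × 400 = 104 mg

D_iv = 104 mg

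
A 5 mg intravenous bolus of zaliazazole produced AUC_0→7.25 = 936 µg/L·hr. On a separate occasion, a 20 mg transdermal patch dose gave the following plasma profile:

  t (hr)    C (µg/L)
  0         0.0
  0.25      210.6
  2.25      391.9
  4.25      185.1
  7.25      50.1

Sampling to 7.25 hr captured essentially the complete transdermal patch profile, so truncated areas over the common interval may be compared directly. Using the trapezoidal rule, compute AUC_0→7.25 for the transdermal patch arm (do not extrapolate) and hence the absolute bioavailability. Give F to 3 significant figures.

Trapezoidal AUC_0→7.25 (transdermal patch):
  [0→0.25]: (0.0+210.6)/2 × 0.25 = 26.325
  [0.25→2.25]: (210.6+391.9)/2 × 2 = 602.5
  [2.25→4.25]: (391.9+185.1)/2 × 2 = 577.0
  [4.25→7.25]: (185.1+50.1)/2 × 3 = 352.8
  Sum = 1558.625 µg/L·hr
F = (AUC_ev/D_ev)/(AUC_iv/D_iv) = (1558.625/20)/(936/5) = 77.93125/187.2 = 0.4163

F = 0.416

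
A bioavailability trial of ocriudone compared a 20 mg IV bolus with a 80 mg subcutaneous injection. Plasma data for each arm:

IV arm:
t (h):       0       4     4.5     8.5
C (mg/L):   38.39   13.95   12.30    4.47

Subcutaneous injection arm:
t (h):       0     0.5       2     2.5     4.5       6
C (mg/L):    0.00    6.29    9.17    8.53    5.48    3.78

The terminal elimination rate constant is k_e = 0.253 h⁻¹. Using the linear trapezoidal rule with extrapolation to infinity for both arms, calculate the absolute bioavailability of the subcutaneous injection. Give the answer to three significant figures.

F = 0.0823

Trapezoidal AUC_0→8.5 (IV):
  [0→4]: (38.39+13.95)/2 × 4 = 104.68
  [4→4.5]: (13.95+12.30)/2 × 0.5 = 6.5625
  [4.5→8.5]: (12.30+4.47)/2 × 4 = 33.54
  Sum = 144.7825 mg/L·h
IV tail: 4.47/0.253 = 17.668; AUC_iv,0→∞ = 144.7825 + 17.668 = 162.4505 mg/L·h
Trapezoidal AUC_0→6 (subcutaneous injection):
  [0→0.5]: (0.00+6.29)/2 × 0.5 = 1.5725
  [0.5→2]: (6.29+9.17)/2 × 1.5 = 11.595
  [2→2.5]: (9.17+8.53)/2 × 0.5 = 4.425
  [2.5→4.5]: (8.53+5.48)/2 × 2 = 14.01
  [4.5→6]: (5.48+3.78)/2 × 1.5 = 6.945
  Sum = 38.5475 mg/L·h
subcutaneous injection tail: 3.78/0.253 = 14.941; AUC_ev,0→∞ = 38.5475 + 14.941 = 53.4885 mg/L·h
F = (AUC_ev/D_ev)/(AUC_iv/D_iv) = (53.4885/80)/(162.4505/20) = 0.66860625/8.122525 = 0.0823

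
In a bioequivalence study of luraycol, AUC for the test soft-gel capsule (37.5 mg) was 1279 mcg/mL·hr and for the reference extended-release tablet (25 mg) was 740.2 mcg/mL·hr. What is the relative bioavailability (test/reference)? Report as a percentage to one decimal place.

F_rel = (AUC_test/D_test) / (AUC_ref/D_ref)
      = (1279/37.5) / (740.2/25)
      = 34.1067 / 29.608 = 1.1519 = 115.19%

F_rel = 115.2%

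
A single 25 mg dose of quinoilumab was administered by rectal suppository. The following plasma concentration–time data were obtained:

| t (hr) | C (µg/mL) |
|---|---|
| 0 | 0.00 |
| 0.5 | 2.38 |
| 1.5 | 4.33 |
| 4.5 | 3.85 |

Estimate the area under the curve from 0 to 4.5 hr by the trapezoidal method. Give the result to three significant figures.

Trapezoidal AUC_0→4.5:
  [0→0.5]: (0.00+2.38)/2 × 0.5 = 0.595
  [0.5→1.5]: (2.38+4.33)/2 × 1 = 3.355
  [1.5→4.5]: (4.33+3.85)/2 × 3 = 12.27
  Sum = 16.22 µg/mL·hr

AUC = 16.2 µg/mL·hr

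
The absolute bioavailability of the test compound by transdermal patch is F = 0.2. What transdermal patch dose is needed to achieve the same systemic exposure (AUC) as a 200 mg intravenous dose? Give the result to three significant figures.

For equal systemic exposure: F × D_ev = D_iv
D_ev = D_iv / F = 200 / 0.2 = 1000 mg

D_transdermal = 1000 mg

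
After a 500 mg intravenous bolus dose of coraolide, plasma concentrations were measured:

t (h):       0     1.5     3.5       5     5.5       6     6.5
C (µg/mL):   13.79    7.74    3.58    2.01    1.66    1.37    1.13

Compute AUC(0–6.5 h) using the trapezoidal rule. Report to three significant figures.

AUC = 34.0 µg/mL·h

Trapezoidal AUC_0→6.5:
  [0→1.5]: (13.79+7.74)/2 × 1.5 = 16.1475
  [1.5→3.5]: (7.74+3.58)/2 × 2 = 11.32
  [3.5→5]: (3.58+2.01)/2 × 1.5 = 4.1925
  [5→5.5]: (2.01+1.66)/2 × 0.5 = 0.9175
  [5.5→6]: (1.66+1.37)/2 × 0.5 = 0.7575
  [6→6.5]: (1.37+1.13)/2 × 0.5 = 0.625
  Sum = 33.96 µg/mL·h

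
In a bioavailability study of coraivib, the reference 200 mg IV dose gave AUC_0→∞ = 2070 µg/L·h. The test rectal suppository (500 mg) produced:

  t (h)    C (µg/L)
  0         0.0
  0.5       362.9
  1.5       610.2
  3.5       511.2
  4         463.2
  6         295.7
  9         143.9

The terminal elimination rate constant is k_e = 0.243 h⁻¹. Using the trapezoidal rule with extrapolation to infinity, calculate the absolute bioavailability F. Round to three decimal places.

F = 0.764

Trapezoidal AUC_0→9 (rectal suppository):
  [0→0.5]: (0.0+362.9)/2 × 0.5 = 90.725
  [0.5→1.5]: (362.9+610.2)/2 × 1 = 486.55
  [1.5→3.5]: (610.2+511.2)/2 × 2 = 1121.4
  [3.5→4]: (511.2+463.2)/2 × 0.5 = 243.6
  [4→6]: (463.2+295.7)/2 × 2 = 758.9
  [6→9]: (295.7+143.9)/2 × 3 = 659.4
  Sum = 3360.575 µg/L·h
Tail: C_last/k_e = 143.9/0.243 = 592.181
AUC_0→∞ (rectal suppository) = 3360.575 + 592.181 = 3952.756 µg/L·h
F = (AUC_ev/D_ev)/(AUC_iv/D_iv) = (3952.756/500)/(2070/200) = 7.905512/10.35 = 0.7638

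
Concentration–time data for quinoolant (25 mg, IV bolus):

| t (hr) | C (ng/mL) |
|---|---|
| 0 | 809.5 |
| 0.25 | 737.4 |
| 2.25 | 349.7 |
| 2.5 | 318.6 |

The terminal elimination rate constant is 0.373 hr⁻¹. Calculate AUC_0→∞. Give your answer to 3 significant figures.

Trapezoidal AUC_0→2.5:
  [0→0.25]: (809.5+737.4)/2 × 0.25 = 193.3625
  [0.25→2.25]: (737.4+349.7)/2 × 2 = 1087.1
  [2.25→2.5]: (349.7+318.6)/2 × 0.25 = 83.5375
  Sum = 1364.0 ng/mL·hr
Extrapolated tail: C_last / k_e = 318.6 / 0.373 = 854.155
AUC_0→∞ = 1364.0 + 854.155 = 2218.155 ng/mL·hr

AUC = 2220 ng/mL·hr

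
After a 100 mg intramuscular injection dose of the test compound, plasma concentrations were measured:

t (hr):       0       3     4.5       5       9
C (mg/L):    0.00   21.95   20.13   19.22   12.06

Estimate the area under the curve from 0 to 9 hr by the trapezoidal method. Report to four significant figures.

Trapezoidal AUC_0→9:
  [0→3]: (0.00+21.95)/2 × 3 = 32.925
  [3→4.5]: (21.95+20.13)/2 × 1.5 = 31.56
  [4.5→5]: (20.13+19.22)/2 × 0.5 = 9.8375
  [5→9]: (19.22+12.06)/2 × 4 = 62.56
  Sum = 136.8825 mg/L·hr

AUC = 136.9 mg/L·hr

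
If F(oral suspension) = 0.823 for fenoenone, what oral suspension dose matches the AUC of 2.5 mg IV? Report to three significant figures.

For equal systemic exposure: F × D_ev = D_iv
D_ev = D_iv / F = 2.5 / 0.823 = 3.03767 mg

D_oral = 3.04 mg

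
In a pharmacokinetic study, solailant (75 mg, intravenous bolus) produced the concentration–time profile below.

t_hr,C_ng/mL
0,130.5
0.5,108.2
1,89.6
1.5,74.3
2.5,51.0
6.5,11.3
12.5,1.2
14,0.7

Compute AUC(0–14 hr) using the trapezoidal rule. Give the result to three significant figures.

AUC = 376 ng/mL·hr

Trapezoidal AUC_0→14:
  [0→0.5]: (130.5+108.2)/2 × 0.5 = 59.675
  [0.5→1]: (108.2+89.6)/2 × 0.5 = 49.45
  [1→1.5]: (89.6+74.3)/2 × 0.5 = 40.975
  [1.5→2.5]: (74.3+51.0)/2 × 1 = 62.65
  [2.5→6.5]: (51.0+11.3)/2 × 4 = 124.6
  [6.5→12.5]: (11.3+1.2)/2 × 6 = 37.5
  [12.5→14]: (1.2+0.7)/2 × 1.5 = 1.425
  Sum = 376.275 ng/mL·hr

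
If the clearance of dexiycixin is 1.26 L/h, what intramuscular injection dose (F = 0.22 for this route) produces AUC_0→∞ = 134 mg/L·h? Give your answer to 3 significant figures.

Dose = 767 mg

Dose = CL × AUC_0→∞ / F
     = 1.26 × 134 / 0.22 = 767.455 mg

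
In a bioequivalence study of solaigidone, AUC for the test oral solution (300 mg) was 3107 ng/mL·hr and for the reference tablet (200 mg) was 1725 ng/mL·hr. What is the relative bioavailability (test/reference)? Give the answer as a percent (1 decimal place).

F_rel = (AUC_test/D_test) / (AUC_ref/D_ref)
      = (3107/300) / (1725/200)
      = 10.3567 / 8.625 = 1.2008 = 120.08%

F_rel = 120.1%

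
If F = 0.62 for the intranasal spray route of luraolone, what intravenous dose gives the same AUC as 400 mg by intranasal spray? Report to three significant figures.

Systemic exposure from an extravascular dose = F × D_ev, so the equivalent IV dose is F × D_ev.
D_iv = F × D_ev = 0.62 × 400 = 248 mg

D_iv = 248 mg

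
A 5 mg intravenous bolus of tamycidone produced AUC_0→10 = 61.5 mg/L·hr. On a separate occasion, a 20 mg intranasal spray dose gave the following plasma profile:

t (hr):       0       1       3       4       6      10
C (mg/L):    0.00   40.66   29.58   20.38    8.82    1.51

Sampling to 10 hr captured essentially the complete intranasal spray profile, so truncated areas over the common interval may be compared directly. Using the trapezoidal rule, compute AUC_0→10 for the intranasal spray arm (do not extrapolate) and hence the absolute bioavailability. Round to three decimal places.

F = 0.672

Trapezoidal AUC_0→10 (intranasal spray):
  [0→1]: (0.00+40.66)/2 × 1 = 20.33
  [1→3]: (40.66+29.58)/2 × 2 = 70.24
  [3→4]: (29.58+20.38)/2 × 1 = 24.98
  [4→6]: (20.38+8.82)/2 × 2 = 29.2
  [6→10]: (8.82+1.51)/2 × 4 = 20.66
  Sum = 165.41 mg/L·hr
F = (AUC_ev/D_ev)/(AUC_iv/D_iv) = (165.41/20)/(61.5/5) = 8.2705/12.3 = 0.6724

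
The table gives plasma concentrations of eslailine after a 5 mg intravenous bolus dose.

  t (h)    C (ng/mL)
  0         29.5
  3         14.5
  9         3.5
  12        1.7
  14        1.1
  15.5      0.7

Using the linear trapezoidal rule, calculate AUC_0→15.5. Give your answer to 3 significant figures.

Trapezoidal AUC_0→15.5:
  [0→3]: (29.5+14.5)/2 × 3 = 66.0
  [3→9]: (14.5+3.5)/2 × 6 = 54.0
  [9→12]: (3.5+1.7)/2 × 3 = 7.8
  [12→14]: (1.7+1.1)/2 × 2 = 2.8
  [14→15.5]: (1.1+0.7)/2 × 1.5 = 1.35
  Sum = 131.95 ng/mL·h

AUC = 132 ng/mL·h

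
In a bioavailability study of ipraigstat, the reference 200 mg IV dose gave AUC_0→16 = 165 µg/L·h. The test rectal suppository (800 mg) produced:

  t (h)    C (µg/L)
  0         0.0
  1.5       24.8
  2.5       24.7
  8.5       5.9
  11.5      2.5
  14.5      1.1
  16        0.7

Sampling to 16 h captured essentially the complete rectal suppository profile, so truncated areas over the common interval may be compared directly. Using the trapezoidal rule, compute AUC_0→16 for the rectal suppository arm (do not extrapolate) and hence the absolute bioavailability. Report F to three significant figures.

Trapezoidal AUC_0→16 (rectal suppository):
  [0→1.5]: (0.0+24.8)/2 × 1.5 = 18.6
  [1.5→2.5]: (24.8+24.7)/2 × 1 = 24.75
  [2.5→8.5]: (24.7+5.9)/2 × 6 = 91.8
  [8.5→11.5]: (5.9+2.5)/2 × 3 = 12.6
  [11.5→14.5]: (2.5+1.1)/2 × 3 = 5.4
  [14.5→16]: (1.1+0.7)/2 × 1.5 = 1.35
  Sum = 154.5 µg/L·h
F = (AUC_ev/D_ev)/(AUC_iv/D_iv) = (154.5/800)/(165/200) = 0.193125/0.825 = 0.2341

F = 0.234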